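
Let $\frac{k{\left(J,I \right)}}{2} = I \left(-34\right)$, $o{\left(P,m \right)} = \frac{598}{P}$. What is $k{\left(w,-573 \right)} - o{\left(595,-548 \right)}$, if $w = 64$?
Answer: $\frac{23182982}{595} \approx 38963.0$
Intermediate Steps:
$k{\left(J,I \right)} = - 68 I$ ($k{\left(J,I \right)} = 2 I \left(-34\right) = 2 \left(- 34 I\right) = - 68 I$)
$k{\left(w,-573 \right)} - o{\left(595,-548 \right)} = \left(-68\right) \left(-573\right) - \frac{598}{595} = 38964 - 598 \cdot \frac{1}{595} = 38964 - \frac{598}{595} = \frac{23182982}{595}$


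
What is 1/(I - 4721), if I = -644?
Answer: -1/5365 ≈ -0.00018639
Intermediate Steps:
1/(I - 4721) = 1/(-644 - 4721) = 1/(-5365) = -1/5365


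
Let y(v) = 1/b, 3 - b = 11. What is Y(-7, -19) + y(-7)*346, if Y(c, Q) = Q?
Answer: -249/4 ≈ -62.250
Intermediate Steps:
b = -8 (b = 3 - 1*11 = 3 - 11 = -8)
y(v) = -1/8 (y(v) = 1/(-8) = -1/8)
Y(-7, -19) + y(-7)*346 = -19 - 1/8*346 = -19 - 173/4 = -249/4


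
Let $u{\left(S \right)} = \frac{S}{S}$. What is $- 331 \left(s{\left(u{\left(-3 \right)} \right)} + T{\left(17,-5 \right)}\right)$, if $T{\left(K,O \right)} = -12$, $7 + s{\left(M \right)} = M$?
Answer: $5958$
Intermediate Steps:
$u{\left(S \right)} = 1$
$s{\left(M \right)} = -7 + M$
$- 331 \left(s{\left(u{\left(-3 \right)} \right)} + T{\left(17,-5 \right)}\right) = - 331 \left(\left(-7 + 1\right) - 12\right) = - 331 \left(-6 - 12\right) = \left(-331\right) \left(-18\right) = 5958$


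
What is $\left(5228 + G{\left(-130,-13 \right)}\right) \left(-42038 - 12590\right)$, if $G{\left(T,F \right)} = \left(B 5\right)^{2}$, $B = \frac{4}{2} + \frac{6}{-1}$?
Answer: $-307446384$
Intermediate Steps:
$B = -4$ ($B = 4 \cdot \frac{1}{2} + 6 \left(-1\right) = 2 - 6 = -4$)
$G{\left(T,F \right)} = 400$ ($G{\left(T,F \right)} = \left(\left(-4\right) 5\right)^{2} = \left(-20\right)^{2} = 400$)
$\left(5228 + G{\left(-130,-13 \right)}\right) \left(-42038 - 12590\right) = \left(5228 + 400\right) \left(-42038 - 12590\right) = 5628 \left(-54628\right) = -307446384$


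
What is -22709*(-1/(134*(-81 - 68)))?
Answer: -22709/19966 ≈ -1.1374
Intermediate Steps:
-22709*(-1/(134*(-81 - 68))) = -22709/((-134*(-149))) = -22709/19966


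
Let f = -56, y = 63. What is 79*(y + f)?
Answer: 553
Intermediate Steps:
79*(y + f) = 79*(63 - 56) = 79*7 = 553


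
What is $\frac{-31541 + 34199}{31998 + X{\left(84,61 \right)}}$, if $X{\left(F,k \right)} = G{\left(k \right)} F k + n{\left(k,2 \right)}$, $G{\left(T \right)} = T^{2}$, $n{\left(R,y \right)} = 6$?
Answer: $\frac{443}{3183068} \approx 0.00013917$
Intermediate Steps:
$X{\left(F,k \right)} = 6 + F k^{3}$ ($X{\left(F,k \right)} = k^{2} F k + 6 = F k^{2} k + 6 = F k^{3} + 6 = 6 + F k^{3}$)
$\frac{-31541 + 34199}{31998 + X{\left(84,61 \right)}} = \frac{-31541 + 34199}{31998 + \left(6 + 84 \cdot 61^{3}\right)} = \frac{2658}{31998 + \left(6 + 84 \cdot 226981\right)} = \frac{2658}{31998 + \left(6 + 19066404\right)} = \frac{2658}{31998 + 19066410} = \frac{2658}{19098408} = 2658 \cdot \frac{1}{19098408} = \frac{443}{3183068}$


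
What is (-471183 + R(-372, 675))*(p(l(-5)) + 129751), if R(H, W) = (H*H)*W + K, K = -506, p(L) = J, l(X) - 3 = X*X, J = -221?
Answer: 12038195799830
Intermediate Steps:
l(X) = 3 + X² (l(X) = 3 + X*X = 3 + X²)
p(L) = -221
R(H, W) = -506 + W*H² (R(H, W) = (H*H)*W - 506 = H²*W - 506 = W*H² - 506 = -506 + W*H²)
(-471183 + R(-372, 675))*(p(l(-5)) + 129751) = (-471183 + (-506 + 675*(-372)²))*(-221 + 129751) = (-471183 + (-506 + 675*138384))*129530 = (-471183 + (-506 + 93409200))*129530 = (-471183 + 93408694)*129530 = 92937511*129530 = 12038195799830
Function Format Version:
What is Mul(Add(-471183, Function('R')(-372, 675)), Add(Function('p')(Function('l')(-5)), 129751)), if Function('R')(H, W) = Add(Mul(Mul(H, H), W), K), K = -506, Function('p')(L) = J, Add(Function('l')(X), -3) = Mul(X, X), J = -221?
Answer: 12038195799830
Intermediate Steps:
Function('l')(X) = Add(3, Pow(X, 2)) (Function('l')(X) = Add(3, Mul(X, X)) = Add(3, Pow(X, 2)))
Function('p')(L) = -221
Function('R')(H, W) = Add(-506, Mul(W, Pow(H, 2))) (Function('R')(H, W) = Add(Mul(Mul(H, H), W), -506) = Add(Mul(Pow(H, 2), W), -506) = Add(Mul(W, Pow(H, 2)), -506) = Add(-506, Mul(W, Pow(H, 2))))
Mul(Add(-471183, Function('R')(-372, 675)), Add(Function('p')(Function('l')(-5)), 129751)) = Mul(Add(-471183, Add(-506, Mul(675, Pow(-372, 2)))), Add(-221, 129751)) = Mul(Add(-471183, Add(-506, Mul(675, 138384))), 129530) = Mul(Add(-471183, Add(-506, 93409200)), 129530) = Mul(Add(-471183, 93408694), 129530) = Mul(92937511, 129530) = 12038195799830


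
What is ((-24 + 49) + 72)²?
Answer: 9409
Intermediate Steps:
((-24 + 49) + 72)² = (25 + 72)² = 97² = 9409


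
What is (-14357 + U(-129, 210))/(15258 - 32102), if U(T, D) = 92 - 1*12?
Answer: 14277/16844 ≈ 0.84760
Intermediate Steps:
U(T, D) = 80 (U(T, D) = 92 - 12 = 80)
(-14357 + U(-129, 210))/(15258 - 32102) = (-14357 + 80)/(15258 - 32102) = -14277/(-16844) = -14277*(-1/16844) = 14277/16844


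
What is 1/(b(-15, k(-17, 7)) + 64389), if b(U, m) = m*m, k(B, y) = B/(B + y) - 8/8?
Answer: 100/6438949 ≈ 1.5530e-5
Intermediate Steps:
k(B, y) = -1 + B/(B + y) (k(B, y) = B/(B + y) - 8*⅛ = B/(B + y) - 1 = -1 + B/(B + y))
b(U, m) = m²
1/(b(-15, k(-17, 7)) + 64389) = 1/((-1*7/(-17 + 7))² + 64389) = 1/((-1*7/(-10))² + 64389) = 1/((-1*7*(-⅒))² + 64389) = 1/((7/10)² + 64389) = 1/(49/100 + 64389) = 1/(6438949/100) = 100/6438949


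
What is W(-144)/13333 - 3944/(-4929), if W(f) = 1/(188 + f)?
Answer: 2313760417/2891607708 ≈ 0.80016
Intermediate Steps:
W(-144)/13333 - 3944/(-4929) = 1/((188 - 144)*13333) - 3944/(-4929) = (1/13333)/44 - 3944*(-1/4929) = (1/44)*(1/13333) + 3944/4929 = 1/586652 + 3944/4929 = 2313760417/2891607708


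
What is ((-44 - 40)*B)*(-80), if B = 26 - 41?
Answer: -100800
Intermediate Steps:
B = -15
((-44 - 40)*B)*(-80) = ((-44 - 40)*(-15))*(-80) = -84*(-15)*(-80) = 1260*(-80) = -100800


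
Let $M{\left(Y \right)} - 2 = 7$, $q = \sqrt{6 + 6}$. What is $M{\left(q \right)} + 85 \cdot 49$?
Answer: $4174$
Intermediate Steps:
$q = 2 \sqrt{3}$ ($q = \sqrt{12} = 2 \sqrt{3} \approx 3.4641$)
$M{\left(Y \right)} = 9$ ($M{\left(Y \right)} = 2 + 7 = 9$)
$M{\left(q \right)} + 85 \cdot 49 = 9 + 85 \cdot 49 = 9 + 4165 = 4174$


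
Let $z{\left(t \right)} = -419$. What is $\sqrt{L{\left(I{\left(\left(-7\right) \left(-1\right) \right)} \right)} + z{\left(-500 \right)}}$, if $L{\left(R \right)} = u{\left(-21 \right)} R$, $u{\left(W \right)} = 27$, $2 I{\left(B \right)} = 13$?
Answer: $\frac{i \sqrt{974}}{2} \approx 15.604 i$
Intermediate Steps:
$I{\left(B \right)} = \frac{13}{2}$ ($I{\left(B \right)} = \frac{1}{2} \cdot 13 = \frac{13}{2}$)
$L{\left(R \right)} = 27 R$
$\sqrt{L{\left(I{\left(\left(-7\right) \left(-1\right) \right)} \right)} + z{\left(-500 \right)}} = \sqrt{27 \cdot \frac{13}{2} - 419} = \sqrt{\frac{351}{2} - 419} = \sqrt{- \frac{487}{2}} = \frac{i \sqrt{974}}{2}$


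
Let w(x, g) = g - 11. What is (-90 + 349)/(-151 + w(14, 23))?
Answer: -259/139 ≈ -1.8633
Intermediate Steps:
w(x, g) = -11 + g
(-90 + 349)/(-151 + w(14, 23)) = (-90 + 349)/(-151 + (-11 + 23)) = 259/(-151 + 12) = 259/(-139) = 259*(-1/139) = -259/139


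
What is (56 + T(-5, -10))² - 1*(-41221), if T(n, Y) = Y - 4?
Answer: 42985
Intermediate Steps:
T(n, Y) = -4 + Y
(56 + T(-5, -10))² - 1*(-41221) = (56 + (-4 - 10))² - 1*(-41221) = (56 - 14)² + 41221 = 42² + 41221 = 1764 + 41221 = 42985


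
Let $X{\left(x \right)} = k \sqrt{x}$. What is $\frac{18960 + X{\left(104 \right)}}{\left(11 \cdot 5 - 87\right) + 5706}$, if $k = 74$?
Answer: $\frac{9480}{2837} + \frac{74 \sqrt{26}}{2837} \approx 3.4746$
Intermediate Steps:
$X{\left(x \right)} = 74 \sqrt{x}$
$\frac{18960 + X{\left(104 \right)}}{\left(11 \cdot 5 - 87\right) + 5706} = \frac{18960 + 74 \sqrt{104}}{\left(11 \cdot 5 - 87\right) + 5706} = \frac{18960 + 74 \cdot 2 \sqrt{26}}{\left(55 - 87\right) + 5706} = \frac{18960 + 148 \sqrt{26}}{-32 + 5706} = \frac{18960 + 148 \sqrt{26}}{5674} = \left(18960 + 148 \sqrt{26}\right) \frac{1}{5674} = \frac{9480}{2837} + \frac{74 \sqrt{26}}{2837}$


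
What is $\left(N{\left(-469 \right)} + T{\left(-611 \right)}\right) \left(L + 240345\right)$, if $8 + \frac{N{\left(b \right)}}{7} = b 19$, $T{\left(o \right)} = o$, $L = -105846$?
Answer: $-8479354956$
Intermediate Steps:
$N{\left(b \right)} = -56 + 133 b$ ($N{\left(b \right)} = -56 + 7 b 19 = -56 + 7 \cdot 19 b = -56 + 133 b$)
$\left(N{\left(-469 \right)} + T{\left(-611 \right)}\right) \left(L + 240345\right) = \left(\left(-56 + 133 \left(-469\right)\right) - 611\right) \left(-105846 + 240345\right) = \left(\left(-56 - 62377\right) - 611\right) 134499 = \left(-62433 - 611\right) 134499 = \left(-63044\right) 134499 = -8479354956$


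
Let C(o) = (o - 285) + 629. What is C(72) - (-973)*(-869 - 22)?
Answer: -866527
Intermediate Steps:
C(o) = 344 + o (C(o) = (-285 + o) + 629 = 344 + o)
C(72) - (-973)*(-869 - 22) = (344 + 72) - (-973)*(-869 - 22) = 416 - (-973)*(-891) = 416 - 1*866943 = 416 - 866943 = -866527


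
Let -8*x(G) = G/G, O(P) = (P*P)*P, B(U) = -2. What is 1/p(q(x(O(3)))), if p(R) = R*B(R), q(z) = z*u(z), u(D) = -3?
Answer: -4/3 ≈ -1.3333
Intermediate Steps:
O(P) = P³ (O(P) = P²*P = P³)
x(G) = -⅛ (x(G) = -G/(8*G) = -⅛*1 = -⅛)
q(z) = -3*z (q(z) = z*(-3) = -3*z)
p(R) = -2*R (p(R) = R*(-2) = -2*R)
1/p(q(x(O(3)))) = 1/(-(-6)*(-1)/8) = 1/(-2*3/8) = 1/(-¾) = -4/3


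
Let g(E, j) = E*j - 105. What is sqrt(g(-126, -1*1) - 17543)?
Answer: I*sqrt(17522) ≈ 132.37*I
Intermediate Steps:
g(E, j) = -105 + E*j
sqrt(g(-126, -1*1) - 17543) = sqrt((-105 - (-126)) - 17543) = sqrt((-105 - 126*(-1)) - 17543) = sqrt((-105 + 126) - 17543) = sqrt(21 - 17543) = sqrt(-17522) = I*sqrt(17522)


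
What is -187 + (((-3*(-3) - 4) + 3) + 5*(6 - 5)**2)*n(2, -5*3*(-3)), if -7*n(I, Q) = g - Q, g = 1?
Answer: -737/7 ≈ -105.29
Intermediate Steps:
n(I, Q) = -1/7 + Q/7 (n(I, Q) = -(1 - Q)/7 = -1/7 + Q/7)
-187 + (((-3*(-3) - 4) + 3) + 5*(6 - 5)**2)*n(2, -5*3*(-3)) = -187 + (((-3*(-3) - 4) + 3) + 5*(6 - 5)**2)*(-1/7 + (-5*3*(-3))/7) = -187 + (((9 - 4) + 3) + 5*1**2)*(-1/7 + (-15*(-3))/7) = -187 + ((5 + 3) + 5*1)*(-1/7 + (1/7)*45) = -187 + (8 + 5)*(-1/7 + 45/7) = -187 + 13*(44/7) = -187 + 572/7 = -737/7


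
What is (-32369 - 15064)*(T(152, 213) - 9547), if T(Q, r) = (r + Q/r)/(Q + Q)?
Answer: 9773440363453/21584 ≈ 4.5281e+8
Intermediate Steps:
T(Q, r) = (r + Q/r)/(2*Q) (T(Q, r) = (r + Q/r)/((2*Q)) = (r + Q/r)*(1/(2*Q)) = (r + Q/r)/(2*Q))
(-32369 - 15064)*(T(152, 213) - 9547) = (-32369 - 15064)*((1/2)*(152 + 213**2)/(152*213) - 9547) = -47433*((1/2)*(1/152)*(1/213)*(152 + 45369) - 9547) = -47433*((1/2)*(1/152)*(1/213)*45521 - 9547) = -47433*(45521/64752 - 9547) = -47433*(-618141823/64752) = 9773440363453/21584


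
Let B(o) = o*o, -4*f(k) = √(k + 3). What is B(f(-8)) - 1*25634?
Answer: -410149/16 ≈ -25634.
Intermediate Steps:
f(k) = -√(3 + k)/4 (f(k) = -√(k + 3)/4 = -√(3 + k)/4)
B(o) = o²
B(f(-8)) - 1*25634 = (-√(3 - 8)/4)² - 1*25634 = (-I*√5/4)² - 25634 = -5/16 - 25634 = -410149/16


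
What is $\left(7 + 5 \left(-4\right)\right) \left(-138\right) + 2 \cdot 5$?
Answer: $1804$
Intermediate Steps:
$\left(7 + 5 \left(-4\right)\right) \left(-138\right) + 2 \cdot 5 = \left(7 - 20\right) \left(-138\right) + 10 = \left(-13\right) \left(-138\right) + 10 = 1794 + 10 = 1804$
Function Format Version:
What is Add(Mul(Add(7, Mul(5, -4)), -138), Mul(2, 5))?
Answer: 1804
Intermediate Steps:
Add(Mul(Add(7, Mul(5, -4)), -138), Mul(2, 5)) = Add(Mul(Add(7, -20), -138), 10) = Add(Mul(-13, -138), 10) = Add(1794, 10) = 1804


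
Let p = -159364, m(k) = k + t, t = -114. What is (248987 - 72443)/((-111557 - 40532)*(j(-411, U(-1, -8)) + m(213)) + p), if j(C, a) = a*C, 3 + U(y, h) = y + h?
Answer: -176544/765319123 ≈ -0.00023068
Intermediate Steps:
U(y, h) = -3 + h + y (U(y, h) = -3 + (y + h) = -3 + (h + y) = -3 + h + y)
m(k) = -114 + k (m(k) = k - 114 = -114 + k)
j(C, a) = C*a
(248987 - 72443)/((-111557 - 40532)*(j(-411, U(-1, -8)) + m(213)) + p) = (248987 - 72443)/((-111557 - 40532)*(-411*(-3 - 8 - 1) + (-114 + 213)) - 159364) = 176544/(-152089*(-411*(-12) + 99) - 159364) = 176544/(-152089*(4932 + 99) - 159364) = 176544/(-152089*5031 - 159364) = 176544/(-765159759 - 159364) = 176544/(-765319123) = 176544*(-1/765319123) = -176544/765319123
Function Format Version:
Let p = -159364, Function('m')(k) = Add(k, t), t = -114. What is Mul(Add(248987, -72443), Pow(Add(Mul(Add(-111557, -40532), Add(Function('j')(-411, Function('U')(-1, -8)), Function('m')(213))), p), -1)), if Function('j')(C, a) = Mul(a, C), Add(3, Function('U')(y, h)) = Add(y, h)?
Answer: Rational(-176544, 765319123) ≈ -0.00023068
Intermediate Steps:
Function('U')(y, h) = Add(-3, h, y) (Function('U')(y, h) = Add(-3, Add(y, h)) = Add(-3, Add(h, y)) = Add(-3, h, y))
Function('m')(k) = Add(-114, k) (Function('m')(k) = Add(k, -114) = Add(-114, k))
Function('j')(C, a) = Mul(C, a)
Mul(Add(248987, -72443), Pow(Add(Mul(Add(-111557, -40532), Add(Function('j')(-411, Function('U')(-1, -8)), Function('m')(213))), p), -1)) = Mul(Add(248987, -72443), Pow(Add(Mul(Add(-111557, -40532), Add(Mul(-411, Add(-3, -8, -1)), Add(-114, 213))), -159364), -1)) = Mul(176544, Pow(Add(Mul(-152089, Add(Mul(-411, -12), 99)), -159364), -1)) = Mul(176544, Pow(Add(Mul(-152089, Add(4932, 99)), -159364), -1)) = Mul(176544, Pow(Add(Mul(-152089, 5031), -159364), -1)) = Mul(176544, Pow(Add(-765159759, -159364), -1)) = Mul(176544, Pow(-765319123, -1)) = Mul(176544, Rational(-1, 765319123)) = Rational(-176544, 765319123)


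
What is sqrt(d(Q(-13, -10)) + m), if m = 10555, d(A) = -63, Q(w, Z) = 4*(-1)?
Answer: 2*sqrt(2623) ≈ 102.43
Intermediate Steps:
Q(w, Z) = -4
sqrt(d(Q(-13, -10)) + m) = sqrt(-63 + 10555) = sqrt(10492) = 2*sqrt(2623)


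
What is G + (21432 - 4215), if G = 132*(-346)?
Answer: -28455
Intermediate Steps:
G = -45672
G + (21432 - 4215) = -45672 + (21432 - 4215) = -45672 + 17217 = -28455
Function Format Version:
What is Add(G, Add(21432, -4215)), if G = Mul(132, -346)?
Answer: -28455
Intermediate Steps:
G = -45672
Add(G, Add(21432, -4215)) = Add(-45672, Add(21432, -4215)) = Add(-45672, 17217) = -28455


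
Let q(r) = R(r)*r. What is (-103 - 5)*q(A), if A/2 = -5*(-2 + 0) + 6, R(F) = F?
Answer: -110592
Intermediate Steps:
A = 32 (A = 2*(-5*(-2 + 0) + 6) = 2*(-5*(-2) + 6) = 2*(10 + 6) = 2*16 = 32)
q(r) = r² (q(r) = r*r = r²)
(-103 - 5)*q(A) = (-103 - 5)*32² = -108*1024 = -110592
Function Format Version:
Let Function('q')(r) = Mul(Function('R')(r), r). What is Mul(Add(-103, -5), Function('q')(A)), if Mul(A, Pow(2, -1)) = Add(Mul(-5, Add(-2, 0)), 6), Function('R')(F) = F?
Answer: -110592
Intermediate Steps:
A = 32 (A = Mul(2, Add(Mul(-5, Add(-2, 0)), 6)) = Mul(2, Add(Mul(-5, -2), 6)) = Mul(2, Add(10, 6)) = Mul(2, 16) = 32)
Function('q')(r) = Pow(r, 2) (Function('q')(r) = Mul(r, r) = Pow(r, 2))
Mul(Add(-103, -5), Function('q')(A)) = Mul(Add(-103, -5), Pow(32, 2)) = Mul(-108, 1024) = -110592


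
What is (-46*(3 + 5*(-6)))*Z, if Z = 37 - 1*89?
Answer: -64584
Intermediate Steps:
Z = -52 (Z = 37 - 89 = -52)
(-46*(3 + 5*(-6)))*Z = -46*(3 + 5*(-6))*(-52) = -46*(3 - 30)*(-52) = -46*(-27)*(-52) = 1242*(-52) = -64584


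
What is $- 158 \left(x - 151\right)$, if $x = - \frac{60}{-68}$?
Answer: $\frac{403216}{17} \approx 23719.0$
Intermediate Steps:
$x = \frac{15}{17}$ ($x = \left(-60\right) \left(- \frac{1}{68}\right) = \frac{15}{17} \approx 0.88235$)
$- 158 \left(x - 151\right) = - 158 \left(\frac{15}{17} - 151\right) = \left(-158\right) \left(- \frac{2552}{17}\right) = \frac{403216}{17}$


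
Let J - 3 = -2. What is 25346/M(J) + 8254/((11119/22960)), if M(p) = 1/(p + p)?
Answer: 753156188/11119 ≈ 67736.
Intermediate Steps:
J = 1 (J = 3 - 2 = 1)
M(p) = 1/(2*p)
25346/M(J) + 8254/((11119/22960)) = 25346/(((½)/1)) + 8254/((11119/22960)) = 25346/(((½)*1)) + 8254/((11119*(1/22960))) = 25346/(½) + 8254/(11119/22960) = 25346*2 + 8254*(22960/11119) = 50692 + 189511840/11119 = 753156188/11119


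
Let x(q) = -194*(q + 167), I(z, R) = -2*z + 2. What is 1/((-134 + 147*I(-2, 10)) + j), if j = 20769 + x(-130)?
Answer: 1/14339 ≈ 6.9740e-5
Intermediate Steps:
I(z, R) = 2 - 2*z
x(q) = -32398 - 194*q (x(q) = -194*(167 + q) = -32398 - 194*q)
j = 13591 (j = 20769 + (-32398 - 194*(-130)) = 20769 + (-32398 + 25220) = 20769 - 7178 = 13591)
1/((-134 + 147*I(-2, 10)) + j) = 1/((-134 + 147*(2 - 2*(-2))) + 13591) = 1/((-134 + 147*(2 + 4)) + 13591) = 1/((-134 + 147*6) + 13591) = 1/((-134 + 882) + 13591) = 1/(748 + 13591) = 1/14339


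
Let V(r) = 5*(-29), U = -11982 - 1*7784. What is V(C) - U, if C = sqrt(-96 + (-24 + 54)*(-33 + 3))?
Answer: 19621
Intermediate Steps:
U = -19766 (U = -11982 - 7784 = -19766)
C = 2*I*sqrt(249) (C = sqrt(-96 + 30*(-30)) = sqrt(-96 - 900) = sqrt(-996) = 2*I*sqrt(249) ≈ 31.559*I)
V(r) = -145
V(C) - U = -145 - 1*(-19766) = -145 + 19766 = 19621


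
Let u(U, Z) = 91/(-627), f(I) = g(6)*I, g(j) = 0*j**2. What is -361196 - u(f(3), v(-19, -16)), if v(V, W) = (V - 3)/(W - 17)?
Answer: -226469801/627 ≈ -3.6120e+5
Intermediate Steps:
v(V, W) = (-3 + V)/(-17 + W)
g(j) = 0
f(I) = 0 (f(I) = 0*I = 0)
u(U, Z) = -91/627 (u(U, Z) = 91*(-1/627) = -91/627)
-361196 - u(f(3), v(-19, -16)) = -361196 - 1*(-91/627) = -361196 + 91/627 = -226469801/627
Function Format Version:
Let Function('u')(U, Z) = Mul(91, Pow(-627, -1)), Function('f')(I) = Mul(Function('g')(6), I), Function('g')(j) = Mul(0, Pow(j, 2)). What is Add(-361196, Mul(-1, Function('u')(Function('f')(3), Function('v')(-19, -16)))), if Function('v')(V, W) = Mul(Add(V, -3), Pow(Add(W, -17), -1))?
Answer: Rational(-226469801, 627) ≈ -3.6120e+5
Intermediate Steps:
Function('v')(V, W) = Mul(Pow(Add(-17, W), -1), Add(-3, V)) (Function('v')(V, W) = Mul(Add(-3, V), Pow(Add(-17, W), -1)) = Mul(Pow(Add(-17, W), -1), Add(-3, V)))
Function('g')(j) = 0
Function('f')(I) = 0 (Function('f')(I) = Mul(0, I) = 0)
Function('u')(U, Z) = Rational(-91, 627) (Function('u')(U, Z) = Mul(91, Rational(-1, 627)) = Rational(-91, 627))
Add(-361196, Mul(-1, Function('u')(Function('f')(3), Function('v')(-19, -16)))) = Add(-361196, Mul(-1, Rational(-91, 627))) = Add(-361196, Rational(91, 627)) = Rational(-226469801, 627)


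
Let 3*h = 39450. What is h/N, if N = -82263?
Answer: -13150/82263 ≈ -0.15985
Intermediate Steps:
h = 13150 (h = (1/3)*39450 = 13150)
h/N = 13150/(-82263) = 13150*(-1/82263) = -13150/82263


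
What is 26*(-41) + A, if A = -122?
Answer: -1188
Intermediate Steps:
26*(-41) + A = 26*(-41) - 122 = -1066 - 122 = -1188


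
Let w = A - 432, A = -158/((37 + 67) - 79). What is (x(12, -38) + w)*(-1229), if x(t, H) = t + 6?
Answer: 12914332/25 ≈ 5.1657e+5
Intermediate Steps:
A = -158/25 (A = -158/(104 - 79) = -158/25 ≈ -6.3200)
x(t, H) = 6 + t
w = -10958/25 (w = -158/25 - 432 = -10958/25 ≈ -438.32)
(x(12, -38) + w)*(-1229) = ((6 + 12) - 10958/25)*(-1229) = (18 - 10958/25)*(-1229) = -10508/25*(-1229) = 12914332/25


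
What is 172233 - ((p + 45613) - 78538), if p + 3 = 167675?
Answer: 37486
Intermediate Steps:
p = 167672 (p = -3 + 167675 = 167672)
172233 - ((p + 45613) - 78538) = 172233 - ((167672 + 45613) - 78538) = 172233 - (213285 - 78538) = 172233 - 1*134747 = 172233 - 134747 = 37486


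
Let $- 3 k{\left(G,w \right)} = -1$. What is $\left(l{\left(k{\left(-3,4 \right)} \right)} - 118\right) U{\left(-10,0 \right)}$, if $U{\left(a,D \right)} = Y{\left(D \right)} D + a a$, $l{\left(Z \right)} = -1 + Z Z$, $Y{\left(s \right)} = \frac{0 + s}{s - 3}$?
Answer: $- \frac{107000}{9} \approx -11889.0$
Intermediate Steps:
$k{\left(G,w \right)} = \frac{1}{3}$ ($k{\left(G,w \right)} = \left(- \frac{1}{3}\right) \left(-1\right) = \frac{1}{3}$)
$Y{\left(s \right)} = \frac{s}{-3 + s}$
$l{\left(Z \right)} = -1 + Z^{2}$
$U{\left(a,D \right)} = a^{2} + \frac{D^{2}}{-3 + D}$ ($U{\left(a,D \right)} = \frac{D}{-3 + D} D + a a = \frac{D^{2}}{-3 + D} + a^{2} = a^{2} + \frac{D^{2}}{-3 + D}$)
$\left(l{\left(k{\left(-3,4 \right)} \right)} - 118\right) U{\left(-10,0 \right)} = \left(\left(-1 + \left(\frac{1}{3}\right)^{2}\right) - 118\right) \frac{0^{2} + \left(-10\right)^{2} \left(-3 + 0\right)}{-3 + 0} = \left(\left(-1 + \frac{1}{9}\right) - 118\right) \frac{0 + 100 \left(-3\right)}{-3} = \left(- \frac{8}{9} - 118\right) \left(- \frac{0 - 300}{3}\right) = - \frac{1070 \left(\left(- \frac{1}{3}\right) \left(-300\right)\right)}{9} = \left(- \frac{1070}{9}\right) 100 = - \frac{107000}{9}$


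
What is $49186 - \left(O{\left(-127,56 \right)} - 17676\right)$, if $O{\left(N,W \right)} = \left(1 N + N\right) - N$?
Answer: $66989$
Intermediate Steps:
$O{\left(N,W \right)} = N$ ($O{\left(N,W \right)} = \left(N + N\right) - N = 2 N - N = N$)
$49186 - \left(O{\left(-127,56 \right)} - 17676\right) = 49186 - \left(-127 - 17676\right) = 49186 - -17803 = 49186 + 17803 = 66989$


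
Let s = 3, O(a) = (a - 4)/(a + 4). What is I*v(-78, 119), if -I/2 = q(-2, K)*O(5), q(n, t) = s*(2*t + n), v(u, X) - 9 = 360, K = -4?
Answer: 2460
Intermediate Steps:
v(u, X) = 369 (v(u, X) = 9 + 360 = 369)
O(a) = (-4 + a)/(4 + a)
q(n, t) = 3*n + 6*t (q(n, t) = 3*(2*t + n) = 3*(n + 2*t) = 3*n + 6*t)
I = 20/3 (I = -2*(3*(-2) + 6*(-4))*(-4 + 5)/(4 + 5) = -2*(-6 - 24)*1/9 = -(-60)*(⅑)*1 = -(-60)/9 = -2*(-10/3) = 20/3 ≈ 6.6667)
I*v(-78, 119) = (20/3)*369 = 2460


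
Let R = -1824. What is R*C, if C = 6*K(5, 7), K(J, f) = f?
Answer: -76608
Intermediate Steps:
C = 42 (C = 6*7 = 42)
R*C = -1824*42 = -76608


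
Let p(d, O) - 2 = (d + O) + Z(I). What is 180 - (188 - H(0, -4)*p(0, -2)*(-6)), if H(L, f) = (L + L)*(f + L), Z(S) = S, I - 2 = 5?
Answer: -8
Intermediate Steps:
I = 7 (I = 2 + 5 = 7)
H(L, f) = 2*L*(L + f) (H(L, f) = (2*L)*(L + f) = 2*L*(L + f))
p(d, O) = 9 + O + d (p(d, O) = 2 + ((d + O) + 7) = 2 + ((O + d) + 7) = 2 + (7 + O + d) = 9 + O + d)
180 - (188 - H(0, -4)*p(0, -2)*(-6)) = 180 - (188 - (2*0*(0 - 4))*(9 - 2 + 0)*(-6)) = 180 - (188 - (2*0*(-4))*7*(-6)) = 180 - (188 - 0*7*(-6)) = 180 - (188 - 0*(-6)) = 180 - (188 - 1*0) = 180 - (188 + 0) = 180 - 1*188 = 180 - 188 = -8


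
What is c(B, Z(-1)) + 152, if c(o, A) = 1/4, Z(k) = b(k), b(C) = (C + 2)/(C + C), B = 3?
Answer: 609/4 ≈ 152.25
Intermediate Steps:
b(C) = (2 + C)/(2*C) (b(C) = (2 + C)/((2*C)) = (2 + C)*(1/(2*C)) = (2 + C)/(2*C))
Z(k) = (2 + k)/(2*k)
c(o, A) = ¼
c(B, Z(-1)) + 152 = ¼ + 152 = 609/4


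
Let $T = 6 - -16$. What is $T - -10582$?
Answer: $10604$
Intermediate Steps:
$T = 22$ ($T = 6 + 16 = 22$)
$T - -10582 = 22 - -10582 = 22 + 10582 = 10604$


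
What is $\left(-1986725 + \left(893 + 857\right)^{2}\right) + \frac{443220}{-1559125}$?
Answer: $\frac{335453450731}{311825} \approx 1.0758 \cdot 10^{6}$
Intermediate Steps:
$\left(-1986725 + \left(893 + 857\right)^{2}\right) + \frac{443220}{-1559125} = \left(-1986725 + 1750^{2}\right) + 443220 \left(- \frac{1}{1559125}\right) = \left(-1986725 + 3062500\right) - \frac{88644}{311825} = 1075775 - \frac{88644}{311825} = \frac{335453450731}{311825}$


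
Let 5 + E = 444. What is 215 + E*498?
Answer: 218837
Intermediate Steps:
E = 439 (E = -5 + 444 = 439)
215 + E*498 = 215 + 439*498 = 215 + 218622 = 218837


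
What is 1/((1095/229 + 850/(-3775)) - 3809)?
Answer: -34579/131553852 ≈ -0.00026285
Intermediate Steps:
1/((1095/229 + 850/(-3775)) - 3809) = 1/((1095*(1/229) + 850*(-1/3775)) - 3809) = 1/((1095/229 - 34/151) - 3809) = 1/(157559/34579 - 3809) = 1/(-131553852/34579) = -34579/131553852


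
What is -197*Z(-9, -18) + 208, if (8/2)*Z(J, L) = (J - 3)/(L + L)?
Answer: 2299/12 ≈ 191.58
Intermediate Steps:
Z(J, L) = (-3 + J)/(8*L) (Z(J, L) = ((J - 3)/(L + L))/4 = ((-3 + J)/((2*L)))/4 = ((-3 + J)*(1/(2*L)))/4 = ((-3 + J)/(2*L))/4 = (-3 + J)/(8*L))
-197*Z(-9, -18) + 208 = -197*(-3 - 9)/(8*(-18)) + 208 = -197*(-1)*(-12)/(8*18) + 208 = -197*1/12 + 208 = -197/12 + 208 = 2299/12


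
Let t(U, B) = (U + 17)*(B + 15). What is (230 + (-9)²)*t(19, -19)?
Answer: -44784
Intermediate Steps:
t(U, B) = (15 + B)*(17 + U) (t(U, B) = (17 + U)*(15 + B) = (15 + B)*(17 + U))
(230 + (-9)²)*t(19, -19) = (230 + (-9)²)*(255 + 15*19 + 17*(-19) - 19*19) = (230 + 81)*(255 + 285 - 323 - 361) = 311*(-144) = -44784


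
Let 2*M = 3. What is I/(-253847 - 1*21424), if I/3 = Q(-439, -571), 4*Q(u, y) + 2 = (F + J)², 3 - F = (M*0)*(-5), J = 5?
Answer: -31/183514 ≈ -0.00016892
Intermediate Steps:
M = 3/2 (M = (½)*3 = 3/2 ≈ 1.5000)
F = 3 (F = 3 - (3/2)*0*(-5) = 3 - 0*(-5) = 3 - 1*0 = 3 + 0 = 3)
Q(u, y) = 31/2 (Q(u, y) = -½ + (3 + 5)²/4 = -½ + (¼)*8² = -½ + (¼)*64 = -½ + 16 = 31/2)
I = 93/2 (I = 3*(31/2) = 93/2 ≈ 46.500)
I/(-253847 - 1*21424) = 93/(2*(-253847 - 1*21424)) = 93/(2*(-253847 - 21424)) = (93/2)/(-275271) = (93/2)*(-1/275271) = -31/183514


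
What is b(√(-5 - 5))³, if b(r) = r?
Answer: -10*I*√10 ≈ -31.623*I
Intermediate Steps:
b(√(-5 - 5))³ = (√(-5 - 5))³ = (√(-10))³ = (I*√10)³ = -10*I*√10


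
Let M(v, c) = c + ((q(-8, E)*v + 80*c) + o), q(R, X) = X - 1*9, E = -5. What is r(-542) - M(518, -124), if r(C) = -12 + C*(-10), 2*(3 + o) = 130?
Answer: 22642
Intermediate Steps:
o = 62 (o = -3 + (1/2)*130 = -3 + 65 = 62)
r(C) = -12 - 10*C
q(R, X) = -9 + X (q(R, X) = X - 9 = -9 + X)
M(v, c) = 62 - 14*v + 81*c (M(v, c) = c + (((-9 - 5)*v + 80*c) + 62) = c + ((-14*v + 80*c) + 62) = c + (62 - 14*v + 80*c) = 62 - 14*v + 81*c)
r(-542) - M(518, -124) = (-12 - 10*(-542)) - (62 - 14*518 + 81*(-124)) = (-12 + 5420) - (62 - 7252 - 10044) = 5408 - 1*(-17234) = 5408 + 17234 = 22642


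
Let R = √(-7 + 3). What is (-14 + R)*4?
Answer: -56 + 8*I ≈ -56.0 + 8.0*I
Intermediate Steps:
R = 2*I (R = √(-4) = 2*I ≈ 2.0*I)
(-14 + R)*4 = (-14 + 2*I)*4 = -56 + 8*I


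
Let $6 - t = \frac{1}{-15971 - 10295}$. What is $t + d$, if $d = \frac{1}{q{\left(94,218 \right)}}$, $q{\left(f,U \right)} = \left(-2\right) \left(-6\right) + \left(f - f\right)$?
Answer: $\frac{958715}{157596} \approx 6.0834$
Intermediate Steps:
$q{\left(f,U \right)} = 12$ ($q{\left(f,U \right)} = 12 + 0 = 12$)
$t = \frac{157597}{26266}$ ($t = 6 - \frac{1}{-15971 - 10295} = 6 - \frac{1}{-26266} = 6 - - \frac{1}{26266} = 6 + \frac{1}{26266} = \frac{157597}{26266} \approx 6.0$)
$d = \frac{1}{12} \approx 0.083333$
$t + d = \frac{157597}{26266} + \frac{1}{12} = \frac{958715}{157596}$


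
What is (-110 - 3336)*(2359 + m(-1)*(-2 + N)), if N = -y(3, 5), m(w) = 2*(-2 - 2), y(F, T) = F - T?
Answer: -8129114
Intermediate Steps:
m(w) = -8 (m(w) = 2*(-4) = -8)
N = 2 (N = -(3 - 1*5) = -(3 - 5) = -1*(-2) = 2)
(-110 - 3336)*(2359 + m(-1)*(-2 + N)) = (-110 - 3336)*(2359 - 8*(-2 + 2)) = -3446*(2359 - 8*0) = -3446*(2359 + 0) = -3446*2359 = -8129114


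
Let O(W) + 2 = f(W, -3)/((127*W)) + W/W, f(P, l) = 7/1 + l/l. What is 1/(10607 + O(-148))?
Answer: 4699/49837592 ≈ 9.4286e-5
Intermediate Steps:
f(P, l) = 8 (f(P, l) = 7*1 + 1 = 7 + 1 = 8)
O(W) = -1 + 8/(127*W) (O(W) = -2 + (8/((127*W)) + W/W) = -2 + (8*(1/(127*W)) + 1) = -2 + (8/(127*W) + 1) = -2 + (1 + 8/(127*W)) = -1 + 8/(127*W))
1/(10607 + O(-148)) = 1/(10607 + (8/127 - 1*(-148))/(-148)) = 1/(10607 - (8/127 + 148)/148) = 1/(10607 - 1/148*18804/127) = 1/(10607 - 4701/4699) = 1/(49837592/4699) = 4699/49837592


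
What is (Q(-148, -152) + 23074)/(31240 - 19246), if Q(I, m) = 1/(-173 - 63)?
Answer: 5445463/2830584 ≈ 1.9238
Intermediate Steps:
Q(I, m) = -1/236 (Q(I, m) = 1/(-236) = -1/236)
(Q(-148, -152) + 23074)/(31240 - 19246) = (-1/236 + 23074)/(31240 - 19246) = (5445463/236)/11994 = (5445463/236)*(1/11994) = 5445463/2830584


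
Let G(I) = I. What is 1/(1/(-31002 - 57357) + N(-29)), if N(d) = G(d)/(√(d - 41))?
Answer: -6185130/6565950132991 - 226412073549*I*√70/6565950132991 ≈ -9.42e-7 - 0.2885*I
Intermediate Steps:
N(d) = d/√(-41 + d) (N(d) = d/(√(d - 41)) = d/(√(-41 + d)) = d/√(-41 + d))
1/(1/(-31002 - 57357) + N(-29)) = 1/(1/(-31002 - 57357) - 29/√(-41 - 29)) = 1/(1/(-88359) - (-29)*I*√70/70) = 1/(-1/88359 - (-29)*I*√70/70) = 1/(-1/88359 + 29*I*√70/70)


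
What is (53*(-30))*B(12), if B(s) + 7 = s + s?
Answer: -27030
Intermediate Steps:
B(s) = -7 + 2*s (B(s) = -7 + (s + s) = -7 + 2*s)
(53*(-30))*B(12) = (53*(-30))*(-7 + 2*12) = -1590*(-7 + 24) = -1590*17 = -27030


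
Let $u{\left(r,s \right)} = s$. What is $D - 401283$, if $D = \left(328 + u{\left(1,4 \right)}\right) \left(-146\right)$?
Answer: $-449755$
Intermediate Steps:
$D = -48472$ ($D = \left(328 + 4\right) \left(-146\right) = 332 \left(-146\right) = -48472$)
$D - 401283 = -48472 - 401283 = -449755$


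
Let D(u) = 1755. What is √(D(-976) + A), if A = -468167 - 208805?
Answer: I*√675217 ≈ 821.72*I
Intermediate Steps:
A = -676972
√(D(-976) + A) = √(1755 - 676972) = √(-675217) = I*√675217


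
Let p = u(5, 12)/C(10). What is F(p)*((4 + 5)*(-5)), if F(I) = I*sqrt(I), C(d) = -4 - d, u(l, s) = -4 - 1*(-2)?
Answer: -45*sqrt(7)/49 ≈ -2.4298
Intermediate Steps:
u(l, s) = -2 (u(l, s) = -4 + 2 = -2)
p = 1/7 (p = -2/(-4 - 1*10) = -2/(-4 - 10) = -2/(-14) = -2*(-1/14) = 1/7 ≈ 0.14286)
F(I) = I**(3/2)
F(p)*((4 + 5)*(-5)) = (1/7)**(3/2)*((4 + 5)*(-5)) = (sqrt(7)/49)*(9*(-5)) = (sqrt(7)/49)*(-45) = -45*sqrt(7)/49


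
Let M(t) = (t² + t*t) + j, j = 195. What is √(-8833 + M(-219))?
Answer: 2*√21821 ≈ 295.44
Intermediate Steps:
M(t) = 195 + 2*t² (M(t) = (t² + t*t) + 195 = (t² + t²) + 195 = 2*t² + 195 = 195 + 2*t²)
√(-8833 + M(-219)) = √(-8833 + (195 + 2*(-219)²)) = √(-8833 + (195 + 2*47961)) = √(-8833 + (195 + 95922)) = √(-8833 + 96117) = √87284 = 2*√21821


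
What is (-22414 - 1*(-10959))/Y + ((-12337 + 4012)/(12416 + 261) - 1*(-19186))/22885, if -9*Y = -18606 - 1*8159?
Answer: -4679925905014/1552975665185 ≈ -3.0135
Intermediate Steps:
Y = 26765/9 (Y = -(-18606 - 1*8159)/9 = -(-18606 - 8159)/9 = -⅑*(-26765) = 26765/9 ≈ 2973.9)
(-22414 - 1*(-10959))/Y + ((-12337 + 4012)/(12416 + 261) - 1*(-19186))/22885 = (-22414 - 1*(-10959))/(26765/9) + ((-12337 + 4012)/(12416 + 261) - 1*(-19186))/22885 = (-22414 + 10959)*(9/26765) + (-8325/12677 + 19186)*(1/22885) = -11455*9/26765 + (-8325*1/12677 + 19186)*(1/22885) = -20619/5353 + (-8325/12677 + 19186)*(1/22885) = -20619/5353 + (243212597/12677)*(1/22885) = -20619/5353 + 243212597/290113145 = -4679925905014/1552975665185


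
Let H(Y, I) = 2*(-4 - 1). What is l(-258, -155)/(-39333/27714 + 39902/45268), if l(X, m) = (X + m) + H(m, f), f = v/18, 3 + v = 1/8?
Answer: 22111573329/28111759 ≈ 786.56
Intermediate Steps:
v = -23/8 (v = -3 + 1/8 = -23/8 ≈ -2.8750)
f = -23/144 (f = -23/8/18 = -23/8*1/18 = -23/144 ≈ -0.15972)
H(Y, I) = -10 (H(Y, I) = 2*(-5) = -10)
l(X, m) = -10 + X + m (l(X, m) = (X + m) - 10 = -10 + X + m)
l(-258, -155)/(-39333/27714 + 39902/45268) = (-10 - 258 - 155)/(-39333/27714 + 39902/45268) = -423/(-39333*1/27714 + 39902*(1/45268)) = -423/(-13111/9238 + 19951/22634) = -423/(-28111759/52273223) = -423*(-52273223/28111759) = 22111573329/28111759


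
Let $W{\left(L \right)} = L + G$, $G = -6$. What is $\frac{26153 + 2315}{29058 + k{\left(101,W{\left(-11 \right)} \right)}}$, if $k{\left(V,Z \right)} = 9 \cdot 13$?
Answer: $\frac{28468}{29175} \approx 0.97577$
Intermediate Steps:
$W{\left(L \right)} = -6 + L$ ($W{\left(L \right)} = L - 6 = -6 + L$)
$k{\left(V,Z \right)} = 117$
$\frac{26153 + 2315}{29058 + k{\left(101,W{\left(-11 \right)} \right)}} = \frac{26153 + 2315}{29058 + 117} = \frac{28468}{29175}$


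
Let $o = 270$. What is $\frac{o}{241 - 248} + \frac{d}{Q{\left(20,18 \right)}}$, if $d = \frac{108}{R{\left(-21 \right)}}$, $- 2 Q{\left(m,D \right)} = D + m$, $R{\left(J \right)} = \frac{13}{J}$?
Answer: $- \frac{50814}{1729} \approx -29.389$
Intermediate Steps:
$Q{\left(m,D \right)} = - \frac{D}{2} - \frac{m}{2}$ ($Q{\left(m,D \right)} = - \frac{D + m}{2} = - \frac{D}{2} - \frac{m}{2}$)
$d = - \frac{2268}{13}$ ($d = \frac{108}{13 \frac{1}{-21}} = \frac{108}{13 \left(- \frac{1}{21}\right)} = \frac{108}{- \frac{13}{21}} = 108 \left(- \frac{21}{13}\right) = - \frac{2268}{13} \approx -174.46$)
$\frac{o}{241 - 248} + \frac{d}{Q{\left(20,18 \right)}} = \frac{270}{241 - 248} - \frac{2268}{13 \left(\left(- \frac{1}{2}\right) 18 - 10\right)} = \frac{270}{241 - 248} - \frac{2268}{13 \left(-9 - 10\right)} = \frac{270}{-7} - \frac{2268}{13 \left(-19\right)} = 270 \left(- \frac{1}{7}\right) - - \frac{2268}{247} = - \frac{270}{7} + \frac{2268}{247} = - \frac{50814}{1729}$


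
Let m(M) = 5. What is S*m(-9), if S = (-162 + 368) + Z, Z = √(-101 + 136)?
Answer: 1030 + 5*√35 ≈ 1059.6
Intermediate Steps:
Z = √35 ≈ 5.9161
S = 206 + √35 (S = (-162 + 368) + √35 = 206 + √35 ≈ 211.92)
S*m(-9) = (206 + √35)*5 = 1030 + 5*√35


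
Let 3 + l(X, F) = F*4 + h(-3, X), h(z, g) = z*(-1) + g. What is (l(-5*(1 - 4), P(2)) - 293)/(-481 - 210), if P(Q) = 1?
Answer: 274/691 ≈ 0.39653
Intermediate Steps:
h(z, g) = g - z (h(z, g) = -z + g = g - z)
l(X, F) = X + 4*F (l(X, F) = -3 + (F*4 + (X - 1*(-3))) = -3 + (4*F + (X + 3)) = -3 + (4*F + (3 + X)) = -3 + (3 + X + 4*F) = X + 4*F)
(l(-5*(1 - 4), P(2)) - 293)/(-481 - 210) = ((-5*(1 - 4) + 4*1) - 293)/(-481 - 210) = ((-5*(-3) + 4) - 293)/(-691) = ((15 + 4) - 293)*(-1/691) = (19 - 293)*(-1/691) = -274*(-1/691) = 274/691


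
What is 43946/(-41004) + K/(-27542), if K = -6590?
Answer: -235036093/282333042 ≈ -0.83248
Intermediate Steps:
43946/(-41004) + K/(-27542) = 43946/(-41004) - 6590/(-27542) = 43946*(-1/41004) - 6590*(-1/27542) = -21973/20502 + 3295/13771 = -235036093/282333042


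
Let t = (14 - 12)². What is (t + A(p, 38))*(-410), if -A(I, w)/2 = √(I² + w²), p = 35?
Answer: -1640 + 820*√2669 ≈ 40723.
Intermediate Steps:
t = 4 (t = 2² = 4)
A(I, w) = -2*√(I² + w²)
(t + A(p, 38))*(-410) = (4 - 2*√(35² + 38²))*(-410) = (4 - 2*√(1225 + 1444))*(-410) = (4 - 2*√2669)*(-410) = -1640 + 820*√2669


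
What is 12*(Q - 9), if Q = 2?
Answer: -84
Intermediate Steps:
12*(Q - 9) = 12*(2 - 9) = 12*(-7) = -84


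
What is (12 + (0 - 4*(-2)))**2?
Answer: 400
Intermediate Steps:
(12 + (0 - 4*(-2)))**2 = (12 + (0 + 8))**2 = (12 + 8)**2 = 20**2 = 400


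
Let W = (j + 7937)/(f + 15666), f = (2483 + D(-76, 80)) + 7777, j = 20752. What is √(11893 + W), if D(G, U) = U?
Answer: √8044125130282/26006 ≈ 109.06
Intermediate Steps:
f = 10340 (f = (2483 + 80) + 7777 = 2563 + 7777 = 10340)
W = 28689/26006 (W = (20752 + 7937)/(10340 + 15666) = 28689/26006 ≈ 1.1032)
√(11893 + W) = √(11893 + 28689/26006) = √(309318047/26006) = √8044125130282/26006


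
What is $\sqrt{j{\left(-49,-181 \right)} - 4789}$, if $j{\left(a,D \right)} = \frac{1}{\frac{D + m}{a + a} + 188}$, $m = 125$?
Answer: $\frac{i \sqrt{2086086090}}{660} \approx 69.203 i$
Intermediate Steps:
$j{\left(a,D \right)} = \frac{1}{188 + \frac{125 + D}{2 a}}$ ($j{\left(a,D \right)} = \frac{1}{\frac{D + 125}{a + a} + 188} = \frac{1}{\frac{125 + D}{2 a} + 188} = \frac{1}{188 + \frac{125 + D}{2 a}}$)
$\sqrt{j{\left(-49,-181 \right)} - 4789} = \sqrt{2 \left(-49\right) \frac{1}{125 - 181 + 376 \left(-49\right)} - 4789} = \sqrt{2 \left(-49\right) \frac{1}{125 - 181 - 18424} - 4789} = \sqrt{2 \left(-49\right) \frac{1}{-18480} - 4789} = \sqrt{2 \left(-49\right) \left(- \frac{1}{18480}\right) - 4789} = \sqrt{\frac{7}{1320} - 4789} = \sqrt{- \frac{6321473}{1320}} = \frac{i \sqrt{2086086090}}{660}$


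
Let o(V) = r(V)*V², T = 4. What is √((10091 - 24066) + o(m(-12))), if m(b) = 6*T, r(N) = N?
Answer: I*√151 ≈ 12.288*I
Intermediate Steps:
m(b) = 24 (m(b) = 6*4 = 24)
o(V) = V³ (o(V) = V*V² = V³)
√((10091 - 24066) + o(m(-12))) = √((10091 - 24066) + 24³) = √(-13975 + 13824) = √(-151) = I*√151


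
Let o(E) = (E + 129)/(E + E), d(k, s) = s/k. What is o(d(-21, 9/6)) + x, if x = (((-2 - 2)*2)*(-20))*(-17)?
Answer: -7245/2 ≈ -3622.5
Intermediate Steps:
o(E) = (129 + E)/(2*E) (o(E) = (129 + E)/((2*E)) = (129 + E)*(1/(2*E)) = (129 + E)/(2*E))
x = -2720 (x = (-4*2*(-20))*(-17) = -8*(-20)*(-17) = 160*(-17) = -2720)
o(d(-21, 9/6)) + x = (129 + (9/6)/(-21))/(2*(((9/6)/(-21)))) - 2720 = (129 + (9*(⅙))*(-1/21))/(2*(((9*(⅙))*(-1/21)))) - 2720 = (129 + (3/2)*(-1/21))/(2*(((3/2)*(-1/21)))) - 2720 = (129 - 1/14)/(2*(-1/14)) - 2720 = (½)*(-14)*(1805/14) - 2720 = -1805/2 - 2720 = -7245/2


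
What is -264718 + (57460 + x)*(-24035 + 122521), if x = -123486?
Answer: -6502901354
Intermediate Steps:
-264718 + (57460 + x)*(-24035 + 122521) = -264718 + (57460 - 123486)*(-24035 + 122521) = -264718 - 66026*98486 = -264718 - 6502636636 = -6502901354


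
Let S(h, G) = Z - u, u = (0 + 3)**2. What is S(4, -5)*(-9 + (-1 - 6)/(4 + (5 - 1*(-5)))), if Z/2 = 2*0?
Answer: 171/2 ≈ 85.500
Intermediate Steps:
Z = 0 (Z = 2*(2*0) = 2*0 = 0)
u = 9 (u = 3**2 = 9)
S(h, G) = -9 (S(h, G) = 0 - 1*9 = 0 - 9 = -9)
S(4, -5)*(-9 + (-1 - 6)/(4 + (5 - 1*(-5)))) = -9*(-9 + (-1 - 6)/(4 + (5 - 1*(-5)))) = -9*(-9 - 7/(4 + (5 + 5))) = -9*(-9 - 7/(4 + 10)) = -9*(-9 - 7/14) = -9*(-9 - 7*1/14) = -9*(-9 - 1/2) = -9*(-19/2) = 171/2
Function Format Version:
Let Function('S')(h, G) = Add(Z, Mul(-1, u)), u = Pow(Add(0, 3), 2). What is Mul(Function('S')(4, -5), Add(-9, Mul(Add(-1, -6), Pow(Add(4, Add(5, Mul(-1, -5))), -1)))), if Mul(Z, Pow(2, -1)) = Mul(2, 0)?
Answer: Rational(171, 2) ≈ 85.500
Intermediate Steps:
Z = 0 (Z = Mul(2, Mul(2, 0)) = Mul(2, 0) = 0)
u = 9 (u = Pow(3, 2) = 9)
Function('S')(h, G) = -9 (Function('S')(h, G) = Add(0, Mul(-1, 9)) = Add(0, -9) = -9)
Mul(Function('S')(4, -5), Add(-9, Mul(Add(-1, -6), Pow(Add(4, Add(5, Mul(-1, -5))), -1)))) = Mul(-9, Add(-9, Mul(Add(-1, -6), Pow(Add(4, Add(5, Mul(-1, -5))), -1)))) = Mul(-9, Add(-9, Mul(-7, Pow(Add(4, Add(5, 5)), -1)))) = Mul(-9, Add(-9, Mul(-7, Pow(Add(4, 10), -1)))) = Mul(-9, Add(-9, Mul(-7, Pow(14, -1)))) = Mul(-9, Add(-9, Mul(-7, Rational(1, 14)))) = Mul(-9, Add(-9, Rational(-1, 2))) = Mul(-9, Rational(-19, 2)) = Rational(171, 2)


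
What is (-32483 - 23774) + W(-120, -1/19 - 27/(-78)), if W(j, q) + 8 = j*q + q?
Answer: -27812165/494 ≈ -56300.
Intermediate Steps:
W(j, q) = -8 + q + j*q (W(j, q) = -8 + (j*q + q) = -8 + (q + j*q) = -8 + q + j*q)
(-32483 - 23774) + W(-120, -1/19 - 27/(-78)) = (-32483 - 23774) + (-8 + (-1/19 - 27/(-78)) - 120*(-1/19 - 27/(-78))) = -56257 + (-8 + (-1*1/19 - 27*(-1/78)) - 120*(-1*1/19 - 27*(-1/78))) = -56257 + (-8 + (-1/19 + 9/26) - 120*(-1/19 + 9/26)) = -56257 + (-8 + 145/494 - 120*145/494) = -56257 + (-8 + 145/494 - 8700/247) = -56257 - 21207/494 = -27812165/494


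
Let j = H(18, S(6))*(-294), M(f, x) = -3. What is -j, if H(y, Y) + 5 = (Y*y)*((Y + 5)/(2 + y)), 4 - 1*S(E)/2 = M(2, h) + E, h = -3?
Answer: 11172/5 ≈ 2234.4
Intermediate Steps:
S(E) = 14 - 2*E (S(E) = 8 - 2*(-3 + E) = 8 + (6 - 2*E) = 14 - 2*E)
H(y, Y) = -5 + Y*y*(5 + Y)/(2 + y) (H(y, Y) = -5 + (Y*y)*((Y + 5)/(2 + y)) = -5 + (Y*y)*((5 + Y)/(2 + y)) = -5 + Y*y*(5 + Y)/(2 + y))
j = -11172/5 (j = ((-10 - 5*18 + 18*(14 - 2*6)² + 5*(14 - 2*6)*18)/(2 + 18))*(-294) = ((-10 - 90 + 18*(14 - 12)² + 5*(14 - 12)*18)/20)*(-294) = ((-10 - 90 + 18*2² + 5*2*18)/20)*(-294) = ((-10 - 90 + 18*4 + 180)/20)*(-294) = ((-10 - 90 + 72 + 180)/20)*(-294) = ((1/20)*152)*(-294) = (38/5)*(-294) = -11172/5 ≈ -2234.4)
-j = -1*(-11172/5) = 11172/5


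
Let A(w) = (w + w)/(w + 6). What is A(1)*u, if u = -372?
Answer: -744/7 ≈ -106.29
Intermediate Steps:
A(w) = 2*w/(6 + w) (A(w) = (2*w)/(6 + w) = 2*w/(6 + w))
A(1)*u = (2*1/(6 + 1))*(-372) = (2*1/7)*(-372) = (2*1*(1/7))*(-372) = (2/7)*(-372) = -744/7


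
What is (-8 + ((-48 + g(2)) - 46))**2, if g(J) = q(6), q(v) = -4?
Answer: 11236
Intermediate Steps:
g(J) = -4
(-8 + ((-48 + g(2)) - 46))**2 = (-8 + ((-48 - 4) - 46))**2 = (-8 + (-52 - 46))**2 = (-8 - 98)**2 = (-106)**2 = 11236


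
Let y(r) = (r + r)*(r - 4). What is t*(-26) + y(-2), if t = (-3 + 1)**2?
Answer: -80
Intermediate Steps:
y(r) = 2*r*(-4 + r) (y(r) = (2*r)*(-4 + r) = 2*r*(-4 + r))
t = 4 (t = (-2)**2 = 4)
t*(-26) + y(-2) = 4*(-26) + 2*(-2)*(-4 - 2) = -104 + 2*(-2)*(-6) = -104 + 24 = -80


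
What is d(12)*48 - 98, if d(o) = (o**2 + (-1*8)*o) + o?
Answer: 2782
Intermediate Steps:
d(o) = o**2 - 7*o (d(o) = (o**2 - 8*o) + o = o**2 - 7*o)
d(12)*48 - 98 = (12*(-7 + 12))*48 - 98 = (12*5)*48 - 98 = 60*48 - 98 = 2880 - 98 = 2782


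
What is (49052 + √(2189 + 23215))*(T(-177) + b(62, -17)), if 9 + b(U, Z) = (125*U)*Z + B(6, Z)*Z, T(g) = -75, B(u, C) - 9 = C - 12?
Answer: -6450043688 - 262988*√6351 ≈ -6.4710e+9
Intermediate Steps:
B(u, C) = -3 + C (B(u, C) = 9 + (C - 12) = 9 + (-12 + C) = -3 + C)
b(U, Z) = -9 + Z*(-3 + Z) + 125*U*Z (b(U, Z) = -9 + ((125*U)*Z + (-3 + Z)*Z) = -9 + (125*U*Z + Z*(-3 + Z)) = -9 + (Z*(-3 + Z) + 125*U*Z) = -9 + Z*(-3 + Z) + 125*U*Z)
(49052 + √(2189 + 23215))*(T(-177) + b(62, -17)) = (49052 + √(2189 + 23215))*(-75 + (-9 - 17*(-3 - 17) + 125*62*(-17))) = (49052 + √25404)*(-75 + (-9 - 17*(-20) - 131750)) = (49052 + 2*√6351)*(-75 + (-9 + 340 - 131750)) = (49052 + 2*√6351)*(-75 - 131419) = (49052 + 2*√6351)*(-131494) = -6450043688 - 262988*√6351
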